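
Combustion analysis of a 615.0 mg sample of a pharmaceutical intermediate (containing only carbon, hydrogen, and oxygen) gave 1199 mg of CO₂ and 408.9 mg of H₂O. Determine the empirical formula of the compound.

mol C = 1.199 g CO₂ ÷ 44.009 g/mol = 0.027244 mol
mol H = 2 × 0.4089 g H₂O ÷ 18.015 g/mol = 0.045396 mol
mass O = 0.6150 − (0.32723 + 0.045759) = 0.24201 g → mol O = 0.24201 ÷ 15.999 = 0.015126 mol
Divide by the smallest (0.015126 mol): C 1.801, H 3.001, O 1.000
Multiplying each by 5 gives whole numbers: C 9.01, H 15.01, O 5.00

C9H15O5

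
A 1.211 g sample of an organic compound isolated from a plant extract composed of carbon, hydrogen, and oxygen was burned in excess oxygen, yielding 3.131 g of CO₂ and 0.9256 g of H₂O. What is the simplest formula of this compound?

C9H13O2

mol C = 3.131 g CO₂ ÷ 44.009 g/mol = 0.071145 mol
mol H = 2 × 0.9256 g H₂O ÷ 18.015 g/mol = 0.10276 mol
mass O = 1.211 − (0.85452 + 0.10358) = 0.25290 g → mol O = 0.25290 ÷ 15.999 = 0.015807 mol
Divide by the smallest (0.015807 mol): C 4.501, H 6.501, O 1.000
Multiplying each by 2 gives whole numbers: C 9.00, H 13.00, O 2.00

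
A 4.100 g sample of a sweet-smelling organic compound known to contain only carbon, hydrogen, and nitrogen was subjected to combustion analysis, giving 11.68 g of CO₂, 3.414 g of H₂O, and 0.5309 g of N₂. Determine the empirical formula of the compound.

C7H10N

mol C = 11.68 g CO₂ ÷ 44.009 g/mol = 0.26540 mol
mol H = 2 × 3.414 g H₂O ÷ 18.015 g/mol = 0.37902 mol
mol N = 2 × 0.5309 g N₂ ÷ 28.014 g/mol = 0.037902 mol
Divide by the smallest (0.037902 mol): C 7.002, H 10.000, N 1.000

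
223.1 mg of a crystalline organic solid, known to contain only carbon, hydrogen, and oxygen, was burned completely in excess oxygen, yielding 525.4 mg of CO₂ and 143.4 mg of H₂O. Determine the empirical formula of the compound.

C3H4O

mol C = 0.5254 g CO₂ ÷ 44.009 g/mol = 0.011938 mol
mol H = 2 × 0.1434 g H₂O ÷ 18.015 g/mol = 0.015920 mol
mass O = 0.2231 − (0.14339 + 0.016047) = 0.063660 g → mol O = 0.063660 ÷ 15.999 = 0.0039790 mol
Divide by the smallest (0.0039790 mol): C 3.000, H 4.001, O 1.000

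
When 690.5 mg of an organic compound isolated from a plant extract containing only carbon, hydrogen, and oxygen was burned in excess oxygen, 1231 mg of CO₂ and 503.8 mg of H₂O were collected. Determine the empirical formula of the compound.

mol C = 1.231 g CO₂ ÷ 44.009 g/mol = 0.027972 mol
mol H = 2 × 0.5038 g H₂O ÷ 18.015 g/mol = 0.055931 mol
mass O = 0.6905 − (0.33597 + 0.056379) = 0.29816 g → mol O = 0.29816 ÷ 15.999 = 0.018636 mol
Divide by the smallest (0.018636 mol): C 1.501, H 3.001, O 1.000
Multiplying each by 2 gives whole numbers: C 3.00, H 6.00, O 2.00

C3H6O2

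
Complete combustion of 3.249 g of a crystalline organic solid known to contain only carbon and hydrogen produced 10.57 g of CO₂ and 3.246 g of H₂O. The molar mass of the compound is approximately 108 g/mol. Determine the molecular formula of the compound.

C8H12

mol C = 10.57 g CO₂ ÷ 44.009 g/mol = 0.24018 mol
mol H = 2 × 3.246 g H₂O ÷ 18.015 g/mol = 0.36037 mol
Divide by the smallest (0.24018 mol): C 1.000, H 1.500
Multiplying each by 2 gives whole numbers: C 2.00, H 3.00
Empirical formula: C2H3
Empirical-formula mass = 27.05 g/mol; 108 ÷ 27.05 ≈ 4, so the molecular formula is C8H12.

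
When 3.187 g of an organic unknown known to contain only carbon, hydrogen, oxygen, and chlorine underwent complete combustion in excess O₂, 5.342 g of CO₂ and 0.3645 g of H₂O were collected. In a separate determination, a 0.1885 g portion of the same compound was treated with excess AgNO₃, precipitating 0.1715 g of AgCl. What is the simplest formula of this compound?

C6H2ClO3

mol C = 5.342 g CO₂ ÷ 44.009 g/mol = 0.12138 mol
mol H = 2 × 0.3645 g H₂O ÷ 18.015 g/mol = 0.040466 mol
From the AgCl data: mol Cl per gram of compound = (0.1715 ÷ 143.318) ÷ 0.1885 = 0.0063482 mol/g, so in the 3.187 g combustion sample mol Cl = 0.020232 mol
mass O = 3.187 − (1.4579 + 0.040790 + 0.71722) = 0.97105 g → mol O = 0.97105 ÷ 15.999 = 0.060694 mol
Divide by the smallest (0.020232 mol): C 6.000, H 2.000, Cl 1.000, O 3.000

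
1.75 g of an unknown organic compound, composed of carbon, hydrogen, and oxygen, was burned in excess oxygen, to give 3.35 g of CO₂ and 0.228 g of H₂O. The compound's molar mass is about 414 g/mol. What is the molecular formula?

mol C = 3.35 g CO₂ ÷ 44.009 g/mol = 0.07612 mol
mol H = 2 × 0.228 g H₂O ÷ 18.015 g/mol = 0.02531 mol
mass O = 1.75 − (0.9143 + 0.02551) = 0.8102 g → mol O = 0.8102 ÷ 15.999 = 0.05064 mol
Divide by the smallest (0.02531 mol): C 3.007, H 1.000, O 2.001
Empirical formula: C3HO2
Empirical-formula mass = 69.04 g/mol; 414 ÷ 69.04 ≈ 6, so the molecular formula is C18H6O12.

C18H6O12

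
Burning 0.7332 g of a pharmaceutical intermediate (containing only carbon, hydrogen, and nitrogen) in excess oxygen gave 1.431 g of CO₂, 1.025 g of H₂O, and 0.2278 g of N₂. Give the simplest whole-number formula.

mol C = 1.431 g CO₂ ÷ 44.009 g/mol = 0.032516 mol
mol H = 2 × 1.025 g H₂O ÷ 18.015 g/mol = 0.11379 mol
mol N = 2 × 0.2278 g N₂ ÷ 28.014 g/mol = 0.016263 mol
Divide by the smallest (0.016263 mol): C 1.999, H 6.997, N 1.000

C2H7N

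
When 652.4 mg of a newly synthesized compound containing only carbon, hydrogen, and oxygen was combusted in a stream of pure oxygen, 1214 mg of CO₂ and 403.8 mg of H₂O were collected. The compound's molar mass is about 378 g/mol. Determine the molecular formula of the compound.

mol C = 1.214 g CO₂ ÷ 44.009 g/mol = 0.027585 mol
mol H = 2 × 0.4038 g H₂O ÷ 18.015 g/mol = 0.044829 mol
mass O = 0.6524 − (0.33133 + 0.045188) = 0.27589 g → mol O = 0.27589 ÷ 15.999 = 0.017244 mol
Divide by the smallest (0.017244 mol): C 1.600, H 2.600, O 1.000
Multiplying each by 5 gives whole numbers: C 8.00, H 13.00, O 5.00
Empirical formula: C8H13O5
Empirical-formula mass = 189.19 g/mol; 378 ÷ 189.19 ≈ 2, so the molecular formula is C16H26O10.

C16H26O10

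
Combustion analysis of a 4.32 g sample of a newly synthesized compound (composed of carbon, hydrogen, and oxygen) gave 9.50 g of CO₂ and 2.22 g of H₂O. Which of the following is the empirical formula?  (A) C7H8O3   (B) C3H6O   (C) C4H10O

(A) C7H8O3

mol C = 9.50 g CO₂ ÷ 44.009 g/mol = 0.2159 mol
mol H = 2 × 2.22 g H₂O ÷ 18.015 g/mol = 0.2465 mol
mass O = 4.32 − (2.593 + 0.2484) = 1.479 g → mol O = 1.479 ÷ 15.999 = 0.09243 mol
Divide by the smallest (0.09243 mol): C 2.335, H 2.666, O 1.000
Multiplying each by 3 gives whole numbers: C 7.01, H 8.00, O 3.00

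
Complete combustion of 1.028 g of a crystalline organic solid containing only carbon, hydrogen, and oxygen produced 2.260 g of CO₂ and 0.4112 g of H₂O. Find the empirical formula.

C9H8O4

mol C = 2.260 g CO₂ ÷ 44.009 g/mol = 0.051353 mol
mol H = 2 × 0.4112 g H₂O ÷ 18.015 g/mol = 0.045651 mol
mass O = 1.028 − (0.61680 + 0.046016) = 0.36518 g → mol O = 0.36518 ÷ 15.999 = 0.022825 mol
Divide by the smallest (0.022825 mol): C 2.250, H 2.000, O 1.000
Multiplying each by 4 gives whole numbers: C 9.00, H 8.00, O 4.00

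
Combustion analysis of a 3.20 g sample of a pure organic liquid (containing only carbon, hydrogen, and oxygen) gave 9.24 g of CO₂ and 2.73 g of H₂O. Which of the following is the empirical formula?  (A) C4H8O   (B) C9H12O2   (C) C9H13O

(C) C9H13O

mol C = 9.24 g CO₂ ÷ 44.009 g/mol = 0.2100 mol
mol H = 2 × 2.73 g H₂O ÷ 18.015 g/mol = 0.3031 mol
mass O = 3.20 − (2.522 + 0.3055) = 0.3727 g → mol O = 0.3727 ÷ 15.999 = 0.02330 mol
Divide by the smallest (0.02330 mol): C 9.013, H 13.010, O 1.000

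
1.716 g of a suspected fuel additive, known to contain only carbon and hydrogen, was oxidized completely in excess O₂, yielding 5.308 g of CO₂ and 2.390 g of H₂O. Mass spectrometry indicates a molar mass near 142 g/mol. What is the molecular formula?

C10H22

mol C = 5.308 g CO₂ ÷ 44.009 g/mol = 0.12061 mol
mol H = 2 × 2.390 g H₂O ÷ 18.015 g/mol = 0.26533 mol
Divide by the smallest (0.12061 mol): C 1.000, H 2.200
Multiplying each by 5 gives whole numbers: C 5.00, H 11.00
Empirical formula: C5H11
Empirical-formula mass = 71.14 g/mol; 142 ÷ 71.14 ≈ 2, so the molecular formula is C10H22.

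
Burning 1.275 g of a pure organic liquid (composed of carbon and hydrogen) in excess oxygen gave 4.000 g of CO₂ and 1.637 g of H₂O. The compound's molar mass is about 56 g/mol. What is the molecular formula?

mol C = 4.000 g CO₂ ÷ 44.009 g/mol = 0.090890 mol
mol H = 2 × 1.637 g H₂O ÷ 18.015 g/mol = 0.18174 mol
Divide by the smallest (0.090890 mol): C 1.000, H 2.000
Empirical formula: CH2
Empirical-formula mass = 14.03 g/mol; 56 ÷ 14.03 ≈ 4, so the molecular formula is C4H8.

C4H8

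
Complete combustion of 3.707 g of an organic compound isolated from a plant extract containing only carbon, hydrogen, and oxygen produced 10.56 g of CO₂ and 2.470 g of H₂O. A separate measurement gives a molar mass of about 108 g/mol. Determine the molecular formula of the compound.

mol C = 10.56 g CO₂ ÷ 44.009 g/mol = 0.23995 mol
mol H = 2 × 2.470 g H₂O ÷ 18.015 g/mol = 0.27422 mol
mass O = 3.707 − (2.8821 + 0.27641) = 0.54854 g → mol O = 0.54854 ÷ 15.999 = 0.034286 mol
Divide by the smallest (0.034286 mol): C 6.999, H 7.998, O 1.000
Empirical formula: C7H8O
Empirical-formula mass = 108.14 g/mol; 108 ÷ 108.14 ≈ 1, so the molecular formula is C7H8O.

C7H8O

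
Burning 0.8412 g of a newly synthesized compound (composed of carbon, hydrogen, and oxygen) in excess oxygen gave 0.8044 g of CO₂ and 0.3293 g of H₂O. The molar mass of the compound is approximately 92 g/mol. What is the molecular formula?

mol C = 0.8044 g CO₂ ÷ 44.009 g/mol = 0.018278 mol
mol H = 2 × 0.3293 g H₂O ÷ 18.015 g/mol = 0.036558 mol
mass O = 0.8412 − (0.21954 + 0.036851) = 0.58481 g → mol O = 0.58481 ÷ 15.999 = 0.036553 mol
Divide by the smallest (0.018278 mol): C 1.000, H 2.000, O 2.000
Empirical formula: CH2O2
Empirical-formula mass = 46.02 g/mol; 92 ÷ 46.02 ≈ 2, so the molecular formula is C2H4O4.

C2H4O4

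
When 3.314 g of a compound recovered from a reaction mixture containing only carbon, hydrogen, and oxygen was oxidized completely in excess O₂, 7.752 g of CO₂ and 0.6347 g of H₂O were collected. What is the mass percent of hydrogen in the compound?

mol C = 7.752 g CO₂ ÷ 44.009 g/mol = 0.17615 mol
mol H = 2 × 0.6347 g H₂O ÷ 18.015 g/mol = 0.070464 mol
mass O = 3.314 − (2.1157 + 0.071027) = 1.1273 g → mol O = 1.1273 ÷ 15.999 = 0.070460 mol
mass % H = 0.071027 g ÷ 3.314 g × 100%

2.14%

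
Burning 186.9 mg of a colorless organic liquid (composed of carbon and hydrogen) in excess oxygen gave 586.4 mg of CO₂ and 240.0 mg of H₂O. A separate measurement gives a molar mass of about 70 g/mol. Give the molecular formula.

C5H10

mol C = 0.5864 g CO₂ ÷ 44.009 g/mol = 0.013325 mol
mol H = 2 × 0.2400 g H₂O ÷ 18.015 g/mol = 0.026644 mol
Divide by the smallest (0.013325 mol): C 1.000, H 2.000
Empirical formula: CH2
Empirical-formula mass = 14.03 g/mol; 70 ÷ 14.03 ≈ 5, so the molecular formula is C5H10.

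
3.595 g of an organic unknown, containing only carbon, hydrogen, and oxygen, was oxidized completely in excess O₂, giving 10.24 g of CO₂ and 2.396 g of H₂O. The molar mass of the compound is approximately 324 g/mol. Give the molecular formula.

mol C = 10.24 g CO₂ ÷ 44.009 g/mol = 0.23268 mol
mol H = 2 × 2.396 g H₂O ÷ 18.015 g/mol = 0.26600 mol
mass O = 3.595 − (2.7947 + 0.26813) = 0.53216 g → mol O = 0.53216 ÷ 15.999 = 0.033262 mol
Divide by the smallest (0.033262 mol): C 6.995, H 7.997, O 1.000
Empirical formula: C7H8O
Empirical-formula mass = 108.14 g/mol; 324 ÷ 108.14 ≈ 3, so the molecular formula is C21H24O3.

C21H24O3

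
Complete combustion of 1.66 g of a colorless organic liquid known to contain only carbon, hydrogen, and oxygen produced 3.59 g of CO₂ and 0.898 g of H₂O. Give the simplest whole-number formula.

C9H11O4

mol C = 3.59 g CO₂ ÷ 44.009 g/mol = 0.08157 mol
mol H = 2 × 0.898 g H₂O ÷ 18.015 g/mol = 0.09969 mol
mass O = 1.66 − (0.9798 + 0.1005) = 0.5797 g → mol O = 0.5797 ÷ 15.999 = 0.03623 mol
Divide by the smallest (0.03623 mol): C 2.251, H 2.751, O 1.000
Multiplying each by 4 gives whole numbers: C 9.01, H 11.01, O 4.00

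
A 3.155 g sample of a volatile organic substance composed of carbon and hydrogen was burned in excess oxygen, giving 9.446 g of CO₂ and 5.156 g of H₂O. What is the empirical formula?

mol C = 9.446 g CO₂ ÷ 44.009 g/mol = 0.21464 mol
mol H = 2 × 5.156 g H₂O ÷ 18.015 g/mol = 0.57241 mol
Divide by the smallest (0.21464 mol): C 1.000, H 2.667
Multiplying each by 3 gives whole numbers: C 3.00, H 8.00

C3H8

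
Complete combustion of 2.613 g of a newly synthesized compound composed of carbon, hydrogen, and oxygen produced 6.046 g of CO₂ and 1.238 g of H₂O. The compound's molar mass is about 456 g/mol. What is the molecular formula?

C24H24O9

mol C = 6.046 g CO₂ ÷ 44.009 g/mol = 0.13738 mol
mol H = 2 × 1.238 g H₂O ÷ 18.015 g/mol = 0.13744 mol
mass O = 2.613 − (1.6501 + 0.13854) = 0.82438 g → mol O = 0.82438 ÷ 15.999 = 0.051527 mol
Divide by the smallest (0.051527 mol): C 2.666, H 2.667, O 1.000
Multiplying each by 3 gives whole numbers: C 8.00, H 8.00, O 3.00
Empirical formula: C8H8O3
Empirical-formula mass = 152.15 g/mol; 456 ÷ 152.15 ≈ 3, so the molecular formula is C24H24O9.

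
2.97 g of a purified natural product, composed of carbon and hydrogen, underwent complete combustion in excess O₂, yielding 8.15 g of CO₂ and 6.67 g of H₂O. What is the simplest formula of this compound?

CH4

mol C = 8.15 g CO₂ ÷ 44.009 g/mol = 0.1852 mol
mol H = 2 × 6.67 g H₂O ÷ 18.015 g/mol = 0.7405 mol
Divide by the smallest (0.1852 mol): C 1.000, H 3.999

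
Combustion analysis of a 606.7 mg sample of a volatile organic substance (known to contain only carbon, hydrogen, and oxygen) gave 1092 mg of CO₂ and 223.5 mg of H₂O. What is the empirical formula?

C7H7O5

mol C = 1.092 g CO₂ ÷ 44.009 g/mol = 0.024813 mol
mol H = 2 × 0.2235 g H₂O ÷ 18.015 g/mol = 0.024813 mol
mass O = 0.6067 − (0.29803 + 0.025011) = 0.28366 g → mol O = 0.28366 ÷ 15.999 = 0.017730 mol
Divide by the smallest (0.017730 mol): C 1.400, H 1.399, O 1.000
Multiplying each by 5 gives whole numbers: C 7.00, H 7.00, O 5.00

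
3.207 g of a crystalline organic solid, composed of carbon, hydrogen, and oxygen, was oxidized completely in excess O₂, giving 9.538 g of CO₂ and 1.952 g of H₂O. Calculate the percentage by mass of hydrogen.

6.81%

mol C = 9.538 g CO₂ ÷ 44.009 g/mol = 0.21673 mol
mol H = 2 × 1.952 g H₂O ÷ 18.015 g/mol = 0.21671 mol
mass O = 3.207 − (2.6031 + 0.21844) = 0.38543 g → mol O = 0.38543 ÷ 15.999 = 0.024091 mol
mass % H = 0.21844 g ÷ 3.207 g × 100%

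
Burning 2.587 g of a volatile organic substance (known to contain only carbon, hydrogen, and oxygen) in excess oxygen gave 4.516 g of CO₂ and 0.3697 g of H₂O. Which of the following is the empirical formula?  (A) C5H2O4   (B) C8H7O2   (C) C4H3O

(A) C5H2O4

mol C = 4.516 g CO₂ ÷ 44.009 g/mol = 0.10262 mol
mol H = 2 × 0.3697 g H₂O ÷ 18.015 g/mol = 0.041044 mol
mass O = 2.587 − (1.2325 + 0.041372) = 1.3131 g → mol O = 1.3131 ÷ 15.999 = 0.082075 mol
Divide by the smallest (0.041044 mol): C 2.500, H 1.000, O 2.000
Multiplying each by 2 gives whole numbers: C 5.00, H 2.00, O 4.00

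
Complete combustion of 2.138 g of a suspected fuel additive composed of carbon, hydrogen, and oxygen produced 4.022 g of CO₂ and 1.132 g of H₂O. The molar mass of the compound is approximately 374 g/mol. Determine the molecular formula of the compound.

C16H22O10

mol C = 4.022 g CO₂ ÷ 44.009 g/mol = 0.091390 mol
mol H = 2 × 1.132 g H₂O ÷ 18.015 g/mol = 0.12567 mol
mass O = 2.138 − (1.0977 + 0.12668) = 0.91363 g → mol O = 0.91363 ÷ 15.999 = 0.057106 mol
Divide by the smallest (0.057106 mol): C 1.600, H 2.201, O 1.000
Multiplying each by 5 gives whole numbers: C 8.00, H 11.00, O 5.00
Empirical formula: C8H11O5
Empirical-formula mass = 187.17 g/mol; 374 ÷ 187.17 ≈ 2, so the molecular formula is C16H22O10.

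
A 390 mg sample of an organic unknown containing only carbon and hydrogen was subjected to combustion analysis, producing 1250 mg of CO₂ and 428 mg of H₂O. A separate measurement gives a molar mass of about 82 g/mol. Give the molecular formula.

mol C = 1.25 g CO₂ ÷ 44.009 g/mol = 0.02840 mol
mol H = 2 × 0.428 g H₂O ÷ 18.015 g/mol = 0.04752 mol
Divide by the smallest (0.02840 mol): C 1.000, H 1.673
Multiplying each by 3 gives whole numbers: C 3.00, H 5.02
Empirical formula: C3H5
Empirical-formula mass = 41.07 g/mol; 82 ÷ 41.07 ≈ 2, so the molecular formula is C6H10.

C6H10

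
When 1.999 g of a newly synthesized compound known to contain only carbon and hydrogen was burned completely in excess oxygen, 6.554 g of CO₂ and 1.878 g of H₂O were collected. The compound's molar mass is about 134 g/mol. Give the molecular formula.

C10H14

mol C = 6.554 g CO₂ ÷ 44.009 g/mol = 0.14892 mol
mol H = 2 × 1.878 g H₂O ÷ 18.015 g/mol = 0.20849 mol
Divide by the smallest (0.14892 mol): C 1.000, H 1.400
Multiplying each by 5 gives whole numbers: C 5.00, H 7.00
Empirical formula: C5H7
Empirical-formula mass = 67.11 g/mol; 134 ÷ 67.11 ≈ 2, so the molecular formula is C10H14.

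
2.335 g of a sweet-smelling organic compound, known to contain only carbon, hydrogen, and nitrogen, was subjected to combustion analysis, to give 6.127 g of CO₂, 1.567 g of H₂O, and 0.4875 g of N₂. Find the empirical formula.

C4H5N

mol C = 6.127 g CO₂ ÷ 44.009 g/mol = 0.13922 mol
mol H = 2 × 1.567 g H₂O ÷ 18.015 g/mol = 0.17397 mol
mol N = 2 × 0.4875 g N₂ ÷ 28.014 g/mol = 0.034804 mol
Divide by the smallest (0.034804 mol): C 4.000, H 4.998, N 1.000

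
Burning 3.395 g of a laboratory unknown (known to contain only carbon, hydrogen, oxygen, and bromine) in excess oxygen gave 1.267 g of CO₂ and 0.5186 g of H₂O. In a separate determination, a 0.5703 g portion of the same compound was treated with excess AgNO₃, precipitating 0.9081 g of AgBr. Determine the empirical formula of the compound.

C2H4Br2O3

mol C = 1.267 g CO₂ ÷ 44.009 g/mol = 0.028790 mol
mol H = 2 × 0.5186 g H₂O ÷ 18.015 g/mol = 0.057574 mol
From the AgBr data: mol Br per gram of compound = (0.9081 ÷ 187.772) ÷ 0.5703 = 0.0084801 mol/g, so in the 3.395 g combustion sample mol Br = 0.028790 mol
mass O = 3.395 − (0.34579 + 0.058035 + 2.3004) = 0.69075 g → mol O = 0.69075 ÷ 15.999 = 0.043175 mol
Divide by the smallest (0.028790 mol): C 1.000, H 2.000, Br 1.000, O 1.500
Multiplying each by 2 gives whole numbers: C 2.00, H 4.00, Br 2.00, O 3.00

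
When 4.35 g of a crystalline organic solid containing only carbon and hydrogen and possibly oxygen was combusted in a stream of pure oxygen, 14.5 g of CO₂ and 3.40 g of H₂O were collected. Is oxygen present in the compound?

no

mol C = 14.5 g CO₂ ÷ 44.009 g/mol = 0.3295 mol
mol H = 2 × 3.40 g H₂O ÷ 18.015 g/mol = 0.3775 mol
C and H together account for 4.338 g — essentially the entire 4.35 g sample — so the compound contains no oxygen.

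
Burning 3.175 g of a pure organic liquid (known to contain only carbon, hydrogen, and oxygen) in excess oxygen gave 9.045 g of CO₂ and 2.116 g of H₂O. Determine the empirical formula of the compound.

mol C = 9.045 g CO₂ ÷ 44.009 g/mol = 0.20553 mol
mol H = 2 × 2.116 g H₂O ÷ 18.015 g/mol = 0.23492 mol
mass O = 3.175 − (2.4686 + 0.23679) = 0.46963 g → mol O = 0.46963 ÷ 15.999 = 0.029354 mol
Divide by the smallest (0.029354 mol): C 7.002, H 8.003, O 1.000

C7H8O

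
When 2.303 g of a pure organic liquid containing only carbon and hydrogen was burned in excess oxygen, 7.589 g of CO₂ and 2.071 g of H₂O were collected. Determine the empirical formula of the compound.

mol C = 7.589 g CO₂ ÷ 44.009 g/mol = 0.17244 mol
mol H = 2 × 2.071 g H₂O ÷ 18.015 g/mol = 0.22992 mol
Divide by the smallest (0.17244 mol): C 1.000, H 1.333
Multiplying each by 3 gives whole numbers: C 3.00, H 4.00

C3H4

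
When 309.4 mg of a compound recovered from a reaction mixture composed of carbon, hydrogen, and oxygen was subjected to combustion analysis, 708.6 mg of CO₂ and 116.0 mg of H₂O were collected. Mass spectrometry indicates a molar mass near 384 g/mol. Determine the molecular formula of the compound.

mol C = 0.7086 g CO₂ ÷ 44.009 g/mol = 0.016101 mol
mol H = 2 × 0.1160 g H₂O ÷ 18.015 g/mol = 0.012878 mol
mass O = 0.3094 − (0.19339 + 0.012981) = 0.10303 g → mol O = 0.10303 ÷ 15.999 = 0.0064396 mol
Divide by the smallest (0.0064396 mol): C 2.500, H 2.000, O 1.000
Multiplying each by 2 gives whole numbers: C 5.00, H 4.00, O 2.00
Empirical formula: C5H4O2
Empirical-formula mass = 96.08 g/mol; 384 ÷ 96.08 ≈ 4, so the molecular formula is C20H16O8.

C20H16O8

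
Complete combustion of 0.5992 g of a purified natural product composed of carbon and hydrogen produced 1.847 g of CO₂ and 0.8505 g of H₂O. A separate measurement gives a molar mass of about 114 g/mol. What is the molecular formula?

mol C = 1.847 g CO₂ ÷ 44.009 g/mol = 0.041969 mol
mol H = 2 × 0.8505 g H₂O ÷ 18.015 g/mol = 0.094421 mol
Divide by the smallest (0.041969 mol): C 1.000, H 2.250
Multiplying each by 4 gives whole numbers: C 4.00, H 9.00
Empirical formula: C4H9
Empirical-formula mass = 57.12 g/mol; 114 ÷ 57.12 ≈ 2, so the molecular formula is C8H18.

C8H18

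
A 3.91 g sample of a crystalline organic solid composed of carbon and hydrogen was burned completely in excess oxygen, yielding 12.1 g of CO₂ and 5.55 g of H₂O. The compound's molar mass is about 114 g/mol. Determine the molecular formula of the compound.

C8H18

mol C = 12.1 g CO₂ ÷ 44.009 g/mol = 0.2749 mol
mol H = 2 × 5.55 g H₂O ÷ 18.015 g/mol = 0.6162 mol
Divide by the smallest (0.2749 mol): C 1.000, H 2.241
Multiplying each by 4 gives whole numbers: C 4.00, H 8.96
Empirical formula: C4H9
Empirical-formula mass = 57.12 g/mol; 114 ÷ 57.12 ≈ 2, so the molecular formula is C8H18.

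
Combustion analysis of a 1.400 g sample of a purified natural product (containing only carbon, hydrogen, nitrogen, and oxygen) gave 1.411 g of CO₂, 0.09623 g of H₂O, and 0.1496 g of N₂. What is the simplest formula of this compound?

mol C = 1.411 g CO₂ ÷ 44.009 g/mol = 0.032062 mol
mol H = 2 × 0.09623 g H₂O ÷ 18.015 g/mol = 0.010683 mol
mol N = 2 × 0.1496 g N₂ ÷ 28.014 g/mol = 0.010680 mol
mass O = 1.400 − (0.38509 + 0.010769 + 0.14960) = 0.85454 g → mol O = 0.85454 ÷ 15.999 = 0.053412 mol
Divide by the smallest (0.010680 mol): C 3.002, H 1.000, N 1.000, O 5.001

C3HNO5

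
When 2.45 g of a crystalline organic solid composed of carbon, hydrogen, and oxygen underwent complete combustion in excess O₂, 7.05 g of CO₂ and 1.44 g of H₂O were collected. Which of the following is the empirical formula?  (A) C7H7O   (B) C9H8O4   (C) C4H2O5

(A) C7H7O

mol C = 7.05 g CO₂ ÷ 44.009 g/mol = 0.1602 mol
mol H = 2 × 1.44 g H₂O ÷ 18.015 g/mol = 0.1599 mol
mass O = 2.45 − (1.924 + 0.1611) = 0.3648 g → mol O = 0.3648 ÷ 15.999 = 0.02280 mol
Divide by the smallest (0.02280 mol): C 7.026, H 7.012, O 1.000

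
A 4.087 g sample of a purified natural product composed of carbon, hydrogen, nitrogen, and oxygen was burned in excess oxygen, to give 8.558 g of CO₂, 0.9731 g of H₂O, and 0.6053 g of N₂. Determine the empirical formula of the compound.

C9H5N2O3

mol C = 8.558 g CO₂ ÷ 44.009 g/mol = 0.19446 mol
mol H = 2 × 0.9731 g H₂O ÷ 18.015 g/mol = 0.10803 mol
mol N = 2 × 0.6053 g N₂ ÷ 28.014 g/mol = 0.043214 mol
mass O = 4.087 − (2.3357 + 0.10890 + 0.60530) = 1.0371 g → mol O = 1.0371 ÷ 15.999 = 0.064825 mol
Divide by the smallest (0.043214 mol): C 4.500, H 2.500, N 1.000, O 1.500
Multiplying each by 2 gives whole numbers: C 9.00, H 5.00, N 2.00, O 3.00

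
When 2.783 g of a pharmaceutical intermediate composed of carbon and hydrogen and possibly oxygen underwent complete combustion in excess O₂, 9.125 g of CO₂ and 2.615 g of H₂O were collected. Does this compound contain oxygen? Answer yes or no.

no

mol C = 9.125 g CO₂ ÷ 44.009 g/mol = 0.20734 mol
mol H = 2 × 2.615 g H₂O ÷ 18.015 g/mol = 0.29031 mol
C and H together account for 2.7830 g — essentially the entire 2.783 g sample — so the compound contains no oxygen.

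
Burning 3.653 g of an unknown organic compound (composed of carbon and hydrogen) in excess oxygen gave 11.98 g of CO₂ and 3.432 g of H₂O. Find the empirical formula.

mol C = 11.98 g CO₂ ÷ 44.009 g/mol = 0.27222 mol
mol H = 2 × 3.432 g H₂O ÷ 18.015 g/mol = 0.38102 mol
Divide by the smallest (0.27222 mol): C 1.000, H 1.400
Multiplying each by 5 gives whole numbers: C 5.00, H 7.00

C5H7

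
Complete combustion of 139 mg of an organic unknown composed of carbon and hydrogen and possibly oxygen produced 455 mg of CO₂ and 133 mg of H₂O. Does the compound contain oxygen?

mol C = 0.455 g CO₂ ÷ 44.009 g/mol = 0.01034 mol
mol H = 2 × 0.133 g H₂O ÷ 18.015 g/mol = 0.01477 mol
C and H together account for 0.1391 g — essentially the entire 0.139 g sample — so the compound contains no oxygen.

no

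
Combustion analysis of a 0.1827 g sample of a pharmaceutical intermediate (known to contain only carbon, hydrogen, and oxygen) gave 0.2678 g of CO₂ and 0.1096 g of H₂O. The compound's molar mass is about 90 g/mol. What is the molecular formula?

C3H6O3

mol C = 0.2678 g CO₂ ÷ 44.009 g/mol = 0.0060851 mol
mol H = 2 × 0.1096 g H₂O ÷ 18.015 g/mol = 0.012168 mol
mass O = 0.1827 − (0.073088 + 0.012265) = 0.097347 g → mol O = 0.097347 ÷ 15.999 = 0.0060845 mol
Divide by the smallest (0.0060845 mol): C 1.000, H 2.000, O 1.000
Empirical formula: CH2O
Empirical-formula mass = 30.03 g/mol; 90 ÷ 30.03 ≈ 3, so the molecular formula is C3H6O3.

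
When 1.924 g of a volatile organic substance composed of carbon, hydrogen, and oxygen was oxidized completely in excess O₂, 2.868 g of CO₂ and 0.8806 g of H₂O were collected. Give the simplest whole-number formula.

mol C = 2.868 g CO₂ ÷ 44.009 g/mol = 0.065168 mol
mol H = 2 × 0.8806 g H₂O ÷ 18.015 g/mol = 0.097763 mol
mass O = 1.924 − (0.78274 + 0.098545) = 1.0427 g → mol O = 1.0427 ÷ 15.999 = 0.065174 mol
Divide by the smallest (0.065168 mol): C 1.000, H 1.500, O 1.000
Multiplying each by 2 gives whole numbers: C 2.00, H 3.00, O 2.00

C2H3O2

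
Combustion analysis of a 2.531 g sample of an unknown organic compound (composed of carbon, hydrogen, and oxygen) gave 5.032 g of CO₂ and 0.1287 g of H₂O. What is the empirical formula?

C8HO5

mol C = 5.032 g CO₂ ÷ 44.009 g/mol = 0.11434 mol
mol H = 2 × 0.1287 g H₂O ÷ 18.015 g/mol = 0.014288 mol
mass O = 2.531 − (1.3733 + 0.014402) = 1.1433 g → mol O = 1.1433 ÷ 15.999 = 0.071458 mol
Divide by the smallest (0.014288 mol): C 8.002, H 1.000, O 5.001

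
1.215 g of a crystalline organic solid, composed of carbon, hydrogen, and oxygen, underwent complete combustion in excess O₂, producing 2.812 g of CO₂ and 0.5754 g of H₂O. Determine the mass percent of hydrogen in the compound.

5.30%

mol C = 2.812 g CO₂ ÷ 44.009 g/mol = 0.063896 mol
mol H = 2 × 0.5754 g H₂O ÷ 18.015 g/mol = 0.063880 mol
mass O = 1.215 − (0.76746 + 0.064391) = 0.38315 g → mol O = 0.38315 ÷ 15.999 = 0.023949 mol
mass % H = 0.064391 g ÷ 1.215 g × 100%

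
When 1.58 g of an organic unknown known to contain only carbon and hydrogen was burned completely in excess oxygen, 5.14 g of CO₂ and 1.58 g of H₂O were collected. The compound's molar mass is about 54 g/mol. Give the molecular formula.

C4H6

mol C = 5.14 g CO₂ ÷ 44.009 g/mol = 0.1168 mol
mol H = 2 × 1.58 g H₂O ÷ 18.015 g/mol = 0.1754 mol
Divide by the smallest (0.1168 mol): C 1.000, H 1.502
Multiplying each by 2 gives whole numbers: C 2.00, H 3.00
Empirical formula: C2H3
Empirical-formula mass = 27.05 g/mol; 54 ÷ 27.05 ≈ 2, so the molecular formula is C4H6.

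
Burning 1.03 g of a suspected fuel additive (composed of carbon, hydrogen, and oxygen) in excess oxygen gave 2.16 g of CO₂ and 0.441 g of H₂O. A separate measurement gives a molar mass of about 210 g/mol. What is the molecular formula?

mol C = 2.16 g CO₂ ÷ 44.009 g/mol = 0.04908 mol
mol H = 2 × 0.441 g H₂O ÷ 18.015 g/mol = 0.04896 mol
mass O = 1.03 − (0.5895 + 0.04935) = 0.3911 g → mol O = 0.3911 ÷ 15.999 = 0.02445 mol
Divide by the smallest (0.02445 mol): C 2.008, H 2.003, O 1.000
Empirical formula: C2H2O
Empirical-formula mass = 42.04 g/mol; 210 ÷ 42.04 ≈ 5, so the molecular formula is C10H10O5.

C10H10O5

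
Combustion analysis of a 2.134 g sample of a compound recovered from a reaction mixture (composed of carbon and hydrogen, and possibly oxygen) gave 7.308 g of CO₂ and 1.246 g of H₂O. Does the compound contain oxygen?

no

mol C = 7.308 g CO₂ ÷ 44.009 g/mol = 0.16606 mol
mol H = 2 × 1.246 g H₂O ÷ 18.015 g/mol = 0.13833 mol
C and H together account for 2.1339 g — essentially the entire 2.134 g sample — so the compound contains no oxygen.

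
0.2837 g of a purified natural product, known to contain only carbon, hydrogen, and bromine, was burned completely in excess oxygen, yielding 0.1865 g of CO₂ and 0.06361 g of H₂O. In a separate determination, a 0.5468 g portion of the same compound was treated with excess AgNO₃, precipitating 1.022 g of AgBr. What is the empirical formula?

C3H5Br2

mol C = 0.1865 g CO₂ ÷ 44.009 g/mol = 0.0042378 mol
mol H = 2 × 0.06361 g H₂O ÷ 18.015 g/mol = 0.0070619 mol
From the AgBr data: mol Br per gram of compound = (1.022 ÷ 187.772) ÷ 0.5468 = 0.0099539 mol/g, so in the 0.2837 g combustion sample mol Br = 0.0028239 mol
Divide by the smallest (0.0028239 mol): C 1.501, H 2.501, Br 1.000
Multiplying each by 2 gives whole numbers: C 3.00, H 5.00, Br 2.00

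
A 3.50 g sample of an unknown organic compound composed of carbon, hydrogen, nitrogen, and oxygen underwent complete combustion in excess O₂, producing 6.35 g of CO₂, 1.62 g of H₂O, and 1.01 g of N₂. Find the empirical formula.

C4H5N2O

mol C = 6.35 g CO₂ ÷ 44.009 g/mol = 0.1443 mol
mol H = 2 × 1.62 g H₂O ÷ 18.015 g/mol = 0.1799 mol
mol N = 2 × 1.01 g N₂ ÷ 28.014 g/mol = 0.07211 mol
mass O = 3.50 − (1.733 + 0.1813 + 1.010) = 0.5757 g → mol O = 0.5757 ÷ 15.999 = 0.03598 mol
Divide by the smallest (0.03598 mol): C 4.010, H 4.998, N 2.004, O 1.000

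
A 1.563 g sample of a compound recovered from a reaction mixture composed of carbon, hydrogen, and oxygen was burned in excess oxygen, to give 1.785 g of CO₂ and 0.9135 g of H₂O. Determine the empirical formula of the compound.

C2H5O3

mol C = 1.785 g CO₂ ÷ 44.009 g/mol = 0.040560 mol
mol H = 2 × 0.9135 g H₂O ÷ 18.015 g/mol = 0.10142 mol
mass O = 1.563 − (0.48716 + 0.10223) = 0.97361 g → mol O = 0.97361 ÷ 15.999 = 0.060854 mol
Divide by the smallest (0.040560 mol): C 1.000, H 2.500, O 1.500
Multiplying each by 2 gives whole numbers: C 2.00, H 5.00, O 3.00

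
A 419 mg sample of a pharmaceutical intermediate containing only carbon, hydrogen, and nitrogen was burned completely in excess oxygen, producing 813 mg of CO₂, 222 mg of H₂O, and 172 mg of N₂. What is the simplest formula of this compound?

mol C = 0.813 g CO₂ ÷ 44.009 g/mol = 0.01847 mol
mol H = 2 × 0.222 g H₂O ÷ 18.015 g/mol = 0.02465 mol
mol N = 2 × 0.172 g N₂ ÷ 28.014 g/mol = 0.01228 mol
Divide by the smallest (0.01228 mol): C 1.504, H 2.007, N 1.000
Multiplying each by 2 gives whole numbers: C 3.01, H 4.01, N 2.00

C3H4N2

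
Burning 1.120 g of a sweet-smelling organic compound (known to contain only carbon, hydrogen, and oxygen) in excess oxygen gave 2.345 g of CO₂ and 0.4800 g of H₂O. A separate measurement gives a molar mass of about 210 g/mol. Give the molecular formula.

C10H10O5

mol C = 2.345 g CO₂ ÷ 44.009 g/mol = 0.053285 mol
mol H = 2 × 0.4800 g H₂O ÷ 18.015 g/mol = 0.053289 mol
mass O = 1.120 − (0.64000 + 0.053715) = 0.42628 g → mol O = 0.42628 ÷ 15.999 = 0.026644 mol
Divide by the smallest (0.026644 mol): C 2.000, H 2.000, O 1.000
Empirical formula: C2H2O
Empirical-formula mass = 42.04 g/mol; 210 ÷ 42.04 ≈ 5, so the molecular formula is C10H10O5.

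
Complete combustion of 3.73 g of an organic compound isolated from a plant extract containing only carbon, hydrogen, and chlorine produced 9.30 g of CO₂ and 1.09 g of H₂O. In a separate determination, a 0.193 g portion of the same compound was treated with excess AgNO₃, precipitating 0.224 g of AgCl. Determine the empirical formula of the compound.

C7H4Cl

mol C = 9.30 g CO₂ ÷ 44.009 g/mol = 0.2113 mol
mol H = 2 × 1.09 g H₂O ÷ 18.015 g/mol = 0.1210 mol
From the AgCl data: mol Cl per gram of compound = (0.224 ÷ 143.318) ÷ 0.193 = 0.008098 mol/g, so in the 3.73 g combustion sample mol Cl = 0.03021 mol
Divide by the smallest (0.03021 mol): C 6.996, H 4.006, Cl 1.000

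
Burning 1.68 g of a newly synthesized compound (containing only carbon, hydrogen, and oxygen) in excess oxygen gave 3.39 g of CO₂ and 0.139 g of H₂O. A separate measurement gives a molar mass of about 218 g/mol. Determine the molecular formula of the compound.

C10H2O6

mol C = 3.39 g CO₂ ÷ 44.009 g/mol = 0.07703 mol
mol H = 2 × 0.139 g H₂O ÷ 18.015 g/mol = 0.01543 mol
mass O = 1.68 − (0.9252 + 0.01556) = 0.7392 g → mol O = 0.7392 ÷ 15.999 = 0.04621 mol
Divide by the smallest (0.01543 mol): C 4.992, H 1.000, O 2.994
Empirical formula: C5HO3
Empirical-formula mass = 109.06 g/mol; 218 ÷ 109.06 ≈ 2, so the molecular formula is C10H2O6.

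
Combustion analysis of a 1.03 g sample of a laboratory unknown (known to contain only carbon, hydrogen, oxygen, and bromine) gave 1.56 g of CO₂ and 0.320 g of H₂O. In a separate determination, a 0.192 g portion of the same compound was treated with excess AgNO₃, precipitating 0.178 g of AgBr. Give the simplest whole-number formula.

C7H7BrO2

mol C = 1.56 g CO₂ ÷ 44.009 g/mol = 0.03545 mol
mol H = 2 × 0.320 g H₂O ÷ 18.015 g/mol = 0.03553 mol
From the AgBr data: mol Br per gram of compound = (0.178 ÷ 187.772) ÷ 0.192 = 0.004937 mol/g, so in the 1.03 g combustion sample mol Br = 0.005085 mol
mass O = 1.03 − (0.4258 + 0.03581 + 0.4063) = 0.1621 g → mol O = 0.1621 ÷ 15.999 = 0.01013 mol
Divide by the smallest (0.005085 mol): C 6.970, H 6.986, Br 1.000, O 1.992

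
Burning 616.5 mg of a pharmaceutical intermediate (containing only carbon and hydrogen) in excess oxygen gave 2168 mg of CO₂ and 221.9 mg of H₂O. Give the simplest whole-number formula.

C2H

mol C = 2.168 g CO₂ ÷ 44.009 g/mol = 0.049263 mol
mol H = 2 × 0.2219 g H₂O ÷ 18.015 g/mol = 0.024635 mol
Divide by the smallest (0.024635 mol): C 2.000, H 1.000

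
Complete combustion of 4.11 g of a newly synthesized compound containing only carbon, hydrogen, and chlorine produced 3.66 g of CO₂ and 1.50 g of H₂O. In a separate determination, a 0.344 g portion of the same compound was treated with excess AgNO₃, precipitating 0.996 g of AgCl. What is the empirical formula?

mol C = 3.66 g CO₂ ÷ 44.009 g/mol = 0.08316 mol
mol H = 2 × 1.50 g H₂O ÷ 18.015 g/mol = 0.1665 mol
From the AgCl data: mol Cl per gram of compound = (0.996 ÷ 143.318) ÷ 0.344 = 0.02020 mol/g, so in the 4.11 g combustion sample mol Cl = 0.08303 mol
Divide by the smallest (0.08303 mol): C 1.002, H 2.006, Cl 1.000

CH2Cl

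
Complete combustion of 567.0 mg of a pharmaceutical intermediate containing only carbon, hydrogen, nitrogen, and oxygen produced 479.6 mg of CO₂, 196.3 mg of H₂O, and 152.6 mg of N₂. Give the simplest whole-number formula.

C2H4N2O3

mol C = 0.4796 g CO₂ ÷ 44.009 g/mol = 0.010898 mol
mol H = 2 × 0.1963 g H₂O ÷ 18.015 g/mol = 0.021793 mol
mol N = 2 × 0.1526 g N₂ ÷ 28.014 g/mol = 0.010895 mol
mass O = 0.5670 − (0.13089 + 0.021967 + 0.15260) = 0.26154 g → mol O = 0.26154 ÷ 15.999 = 0.016347 mol
Divide by the smallest (0.010895 mol): C 1.000, H 2.000, N 1.000, O 1.500
Multiplying each by 2 gives whole numbers: C 2.00, H 4.00, N 2.00, O 3.00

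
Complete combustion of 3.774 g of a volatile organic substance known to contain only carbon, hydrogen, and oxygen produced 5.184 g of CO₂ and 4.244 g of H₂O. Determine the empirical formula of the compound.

mol C = 5.184 g CO₂ ÷ 44.009 g/mol = 0.11779 mol
mol H = 2 × 4.244 g H₂O ÷ 18.015 g/mol = 0.47116 mol
mass O = 3.774 − (1.4148 + 0.47493) = 1.8842 g → mol O = 1.8842 ÷ 15.999 = 0.11777 mol
Divide by the smallest (0.11777 mol): C 1.000, H 4.001, O 1.000

CH4O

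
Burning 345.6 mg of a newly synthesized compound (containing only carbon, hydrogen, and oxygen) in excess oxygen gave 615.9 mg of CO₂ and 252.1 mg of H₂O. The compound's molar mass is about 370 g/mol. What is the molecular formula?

C15H30O10

mol C = 0.6159 g CO₂ ÷ 44.009 g/mol = 0.013995 mol
mol H = 2 × 0.2521 g H₂O ÷ 18.015 g/mol = 0.027988 mol
mass O = 0.3456 − (0.16809 + 0.028212) = 0.14930 g → mol O = 0.14930 ÷ 15.999 = 0.0093316 mol
Divide by the smallest (0.0093316 mol): C 1.500, H 2.999, O 1.000
Multiplying each by 2 gives whole numbers: C 3.00, H 6.00, O 2.00
Empirical formula: C3H6O2
Empirical-formula mass = 74.08 g/mol; 370 ÷ 74.08 ≈ 5, so the molecular formula is C15H30O10.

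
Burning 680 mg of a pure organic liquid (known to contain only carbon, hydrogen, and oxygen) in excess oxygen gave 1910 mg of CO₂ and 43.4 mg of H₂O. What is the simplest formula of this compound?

mol C = 1.91 g CO₂ ÷ 44.009 g/mol = 0.04340 mol
mol H = 2 × 0.0434 g H₂O ÷ 18.015 g/mol = 0.004818 mol
mass O = 0.680 − (0.5213 + 0.004857) = 0.1539 g → mol O = 0.1539 ÷ 15.999 = 0.009617 mol
Divide by the smallest (0.004818 mol): C 9.008, H 1.000, O 1.996

C9HO2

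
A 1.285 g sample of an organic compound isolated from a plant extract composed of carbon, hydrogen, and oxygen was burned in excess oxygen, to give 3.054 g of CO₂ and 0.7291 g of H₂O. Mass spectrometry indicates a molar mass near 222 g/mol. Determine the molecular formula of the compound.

C12H14O4

mol C = 3.054 g CO₂ ÷ 44.009 g/mol = 0.069395 mol
mol H = 2 × 0.7291 g H₂O ÷ 18.015 g/mol = 0.080944 mol
mass O = 1.285 − (0.83350 + 0.081591) = 0.36991 g → mol O = 0.36991 ÷ 15.999 = 0.023121 mol
Divide by the smallest (0.023121 mol): C 3.001, H 3.501, O 1.000
Multiplying each by 2 gives whole numbers: C 6.00, H 7.00, O 2.00
Empirical formula: C6H7O2
Empirical-formula mass = 111.12 g/mol; 222 ÷ 111.12 ≈ 2, so the molecular formula is C12H14O4.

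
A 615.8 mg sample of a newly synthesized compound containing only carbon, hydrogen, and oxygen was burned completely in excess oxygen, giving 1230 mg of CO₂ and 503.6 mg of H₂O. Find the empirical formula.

C2H4O

mol C = 1.230 g CO₂ ÷ 44.009 g/mol = 0.027949 mol
mol H = 2 × 0.5036 g H₂O ÷ 18.015 g/mol = 0.055909 mol
mass O = 0.6158 − (0.33569 + 0.056356) = 0.22375 g → mol O = 0.22375 ÷ 15.999 = 0.013985 mol
Divide by the smallest (0.013985 mol): C 1.998, H 3.998, O 1.000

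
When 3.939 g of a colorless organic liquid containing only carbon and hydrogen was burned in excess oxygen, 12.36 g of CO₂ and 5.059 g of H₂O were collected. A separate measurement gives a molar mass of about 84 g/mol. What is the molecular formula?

mol C = 12.36 g CO₂ ÷ 44.009 g/mol = 0.28085 mol
mol H = 2 × 5.059 g H₂O ÷ 18.015 g/mol = 0.56164 mol
Divide by the smallest (0.28085 mol): C 1.000, H 2.000
Empirical formula: CH2
Empirical-formula mass = 14.03 g/mol; 84 ÷ 14.03 ≈ 6, so the molecular formula is C6H12.

C6H12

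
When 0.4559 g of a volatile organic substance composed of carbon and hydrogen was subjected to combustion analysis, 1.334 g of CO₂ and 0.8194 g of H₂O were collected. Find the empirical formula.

mol C = 1.334 g CO₂ ÷ 44.009 g/mol = 0.030312 mol
mol H = 2 × 0.8194 g H₂O ÷ 18.015 g/mol = 0.090969 mol
Divide by the smallest (0.030312 mol): C 1.000, H 3.001

CH3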